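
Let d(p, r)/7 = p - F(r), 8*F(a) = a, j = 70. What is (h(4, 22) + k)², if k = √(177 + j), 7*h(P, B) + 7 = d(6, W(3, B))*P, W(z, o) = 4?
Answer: (21 + √247)² ≈ 1348.1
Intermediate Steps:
F(a) = a/8
d(p, r) = 7*p - 7*r/8 (d(p, r) = 7*(p - r/8) = 7*p - 7*r/8)
h(P, B) = -1 + 11*P/2 (h(P, B) = -1 + ((7*6 - 7/8*4)*P)/7 = -1 + ((42 - 7/2)*P)/7 = -1 + (77*P/2)/7 = -1 + 11*P/2)
k = √247 (k = √(177 + 70) = √247 ≈ 15.716)
(h(4, 22) + k)² = ((-1 + (11/2)*4) + √247)² = ((-1 + 22) + √247)² = (21 + √247)²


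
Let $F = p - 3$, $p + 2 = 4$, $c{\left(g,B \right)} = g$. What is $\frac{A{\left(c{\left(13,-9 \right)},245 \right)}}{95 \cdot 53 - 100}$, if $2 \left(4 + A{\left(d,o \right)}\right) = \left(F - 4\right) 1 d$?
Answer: $- \frac{73}{9870} \approx -0.0073961$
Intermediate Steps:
$p = 2$ ($p = -2 + 4 = 2$)
$F = -1$ ($F = 2 - 3 = -1$)
$A{\left(d,o \right)} = -4 - \frac{5 d}{2}$ ($A{\left(d,o \right)} = -4 + \frac{\left(-1 - 4\right) 1 d}{2} = -4 + \frac{\left(-5\right) d}{2} = -4 - \frac{5 d}{2}$)
$\frac{A{\left(c{\left(13,-9 \right)},245 \right)}}{95 \cdot 53 - 100} = \frac{-4 - \frac{65}{2}}{95 \cdot 53 - 100} = \frac{-4 - \frac{65}{2}}{5035 - 100} = - \frac{73}{2 \cdot 4935} = \left(- \frac{73}{2}\right) \frac{1}{4935} = - \frac{73}{9870}$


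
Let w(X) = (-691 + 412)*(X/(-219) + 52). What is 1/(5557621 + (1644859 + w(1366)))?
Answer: 73/524848994 ≈ 1.3909e-7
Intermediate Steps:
w(X) = -14508 + 93*X/73 (w(X) = -279*(X*(-1/219) + 52) = -279*(-X/219 + 52) = -279*(52 - X/219) = -14508 + 93*X/73)
1/(5557621 + (1644859 + w(1366))) = 1/(5557621 + (1644859 + (-14508 + (93/73)*1366))) = 1/(5557621 + (1644859 + (-14508 + 127038/73))) = 1/(5557621 + (1644859 - 932046/73)) = 1/(5557621 + 119142661/73) = 1/(524848994/73) = 73/524848994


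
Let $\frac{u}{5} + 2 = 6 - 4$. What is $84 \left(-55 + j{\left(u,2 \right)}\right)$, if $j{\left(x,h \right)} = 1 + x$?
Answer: $-4536$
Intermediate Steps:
$u = 0$ ($u = -10 + 5 \left(6 - 4\right) = -10 + 5 \cdot 2 = -10 + 10 = 0$)
$84 \left(-55 + j{\left(u,2 \right)}\right) = 84 \left(-55 + \left(1 + 0\right)\right) = 84 \left(-55 + 1\right) = 84 \left(-54\right) = -4536$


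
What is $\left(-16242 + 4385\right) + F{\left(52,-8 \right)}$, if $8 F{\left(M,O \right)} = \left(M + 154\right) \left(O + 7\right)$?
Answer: $- \frac{47531}{4} \approx -11883.0$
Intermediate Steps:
$F{\left(M,O \right)} = \frac{\left(7 + O\right) \left(154 + M\right)}{8}$ ($F{\left(M,O \right)} = \frac{\left(M + 154\right) \left(O + 7\right)}{8} = \frac{\left(154 + M\right) \left(7 + O\right)}{8} = \frac{\left(7 + O\right) \left(154 + M\right)}{8}$)
$\left(-16242 + 4385\right) + F{\left(52,-8 \right)} = \left(-16242 + 4385\right) + \left(\frac{539}{4} + \frac{7}{8} \cdot 52 + \frac{77}{4} \left(-8\right) + \frac{1}{8} \cdot 52 \left(-8\right)\right) = -11857 + \left(\frac{539}{4} + \frac{91}{2} - 154 - 52\right) = -11857 - \frac{103}{4} = - \frac{47531}{4}$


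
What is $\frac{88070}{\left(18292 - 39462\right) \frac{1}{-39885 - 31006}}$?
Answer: $\frac{624337037}{2117} \approx 2.9492 \cdot 10^{5}$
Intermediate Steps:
$\frac{88070}{\left(18292 - 39462\right) \frac{1}{-39885 - 31006}} = \frac{88070}{\left(-21170\right) \frac{1}{-70891}} = \frac{88070}{\left(-21170\right) \left(- \frac{1}{70891}\right)} = \frac{88070}{\frac{21170}{70891}} = 88070 \cdot \frac{70891}{21170} = \frac{624337037}{2117}$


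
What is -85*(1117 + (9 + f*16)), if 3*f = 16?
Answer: -308890/3 ≈ -1.0296e+5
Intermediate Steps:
f = 16/3 (f = (1/3)*16 = 16/3 ≈ 5.3333)
-85*(1117 + (9 + f*16)) = -85*(1117 + (9 + (16/3)*16)) = -85*(1117 + (9 + 256/3)) = -85*(1117 + 283/3) = -85*3634/3 = -308890/3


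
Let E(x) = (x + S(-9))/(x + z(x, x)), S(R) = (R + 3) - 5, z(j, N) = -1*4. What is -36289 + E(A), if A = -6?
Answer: -362873/10 ≈ -36287.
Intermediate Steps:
z(j, N) = -4
S(R) = -2 + R (S(R) = (3 + R) - 5 = -2 + R)
E(x) = (-11 + x)/(-4 + x) (E(x) = (x + (-2 - 9))/(x - 4) = (x - 11)/(-4 + x) = (-11 + x)/(-4 + x))
-36289 + E(A) = -36289 + (-11 - 6)/(-4 - 6) = -36289 - 17/(-10) = -36289 - ⅒*(-17) = -36289 + 17/10 = -362873/10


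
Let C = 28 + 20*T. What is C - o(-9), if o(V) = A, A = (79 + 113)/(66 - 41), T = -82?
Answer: -40492/25 ≈ -1619.7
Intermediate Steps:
A = 192/25 ≈ 7.6800
o(V) = 192/25
C = -1612 (C = 28 + 20*(-82) = 28 - 1640 = -1612)
C - o(-9) = -1612 - 1*192/25 = -1612 - 192/25 = -40492/25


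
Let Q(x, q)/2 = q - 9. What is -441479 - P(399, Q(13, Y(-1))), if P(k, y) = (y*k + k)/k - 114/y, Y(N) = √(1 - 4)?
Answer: 3*(-1324407*I - 147148*√3)/(√3 + 9*I) ≈ -4.4147e+5 - 4.6394*I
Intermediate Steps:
Y(N) = I*√3 (Y(N) = √(-3) = I*√3)
Q(x, q) = -18 + 2*q (Q(x, q) = 2*(q - 9) = 2*(-9 + q) = -18 + 2*q)
P(k, y) = -114/y + (k + k*y)/k (P(k, y) = (k*y + k)/k - 114/y = (k + k*y)/k - 114/y = -114/y + (k + k*y)/k)
-441479 - P(399, Q(13, Y(-1))) = -441479 - (1 + (-18 + 2*(I*√3)) - 114/(-18 + 2*(I*√3))) = -441479 - (1 + (-18 + 2*I*√3) - 114/(-18 + 2*I*√3)) = -441479 - (-17 - 114/(-18 + 2*I*√3) + 2*I*√3) = -441479 + (17 + 114/(-18 + 2*I*√3) - 2*I*√3) = -441462 + 114/(-18 + 2*I*√3) - 2*I*√3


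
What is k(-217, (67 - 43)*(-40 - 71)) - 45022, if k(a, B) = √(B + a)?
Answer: -45022 + I*√2881 ≈ -45022.0 + 53.675*I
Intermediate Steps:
k(-217, (67 - 43)*(-40 - 71)) - 45022 = √((67 - 43)*(-40 - 71) - 217) - 45022 = √(24*(-111) - 217) - 45022 = √(-2664 - 217) - 45022 = √(-2881) - 45022 = I*√2881 - 45022 = -45022 + I*√2881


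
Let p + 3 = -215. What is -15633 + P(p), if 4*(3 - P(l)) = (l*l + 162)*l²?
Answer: -566572996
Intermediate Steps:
p = -218 (p = -3 - 215 = -218)
P(l) = 3 - l²*(162 + l²)/4 (P(l) = 3 - (l*l + 162)*l²/4 = 3 - (l² + 162)*l²/4 = 3 - (162 + l²)*l²/4 = 3 - l²*(162 + l²)/4)
-15633 + P(p) = -15633 + (3 - 81/2*(-218)² - ¼*(-218)⁴) = -15633 + (3 - 81/2*47524 - ¼*2258530576) = -15633 + (3 - 1924722 - 564632644) = -15633 - 566557363 = -566572996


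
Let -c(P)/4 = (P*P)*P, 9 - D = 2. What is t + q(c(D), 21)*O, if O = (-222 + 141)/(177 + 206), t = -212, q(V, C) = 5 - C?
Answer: -79900/383 ≈ -208.62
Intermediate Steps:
D = 7 (D = 9 - 1*2 = 9 - 2 = 7)
c(P) = -4*P³ (c(P) = -4*P*P*P = -4*P²*P = -4*P³)
O = -81/383 ≈ -0.21149
t + q(c(D), 21)*O = -212 + (5 - 1*21)*(-81/383) = -212 + (5 - 21)*(-81/383) = -212 - 16*(-81/383) = -212 + 1296/383 = -79900/383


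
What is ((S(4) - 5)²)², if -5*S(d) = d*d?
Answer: 2825761/625 ≈ 4521.2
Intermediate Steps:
S(d) = -d²/5 (S(d) = -d*d/5 = -d²/5)
((S(4) - 5)²)² = ((-⅕*4² - 5)²)² = ((-⅕*16 - 5)²)² = ((-16/5 - 5)²)² = ((-41/5)²)² = (1681/25)² = 2825761/625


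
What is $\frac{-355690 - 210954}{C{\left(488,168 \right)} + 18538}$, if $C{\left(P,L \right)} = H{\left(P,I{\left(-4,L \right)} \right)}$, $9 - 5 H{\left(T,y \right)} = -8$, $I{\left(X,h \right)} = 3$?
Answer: $- \frac{2833220}{92707} \approx -30.561$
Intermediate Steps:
$H{\left(T,y \right)} = \frac{17}{5}$ ($H{\left(T,y \right)} = \frac{9}{5} - - \frac{8}{5} = \frac{9}{5} + \frac{8}{5} = \frac{17}{5}$)
$C{\left(P,L \right)} = \frac{17}{5}$
$\frac{-355690 - 210954}{C{\left(488,168 \right)} + 18538} = \frac{-355690 - 210954}{\frac{17}{5} + 18538} = - \frac{566644}{\frac{92707}{5}} = \left(-566644\right) \frac{5}{92707} = - \frac{2833220}{92707}$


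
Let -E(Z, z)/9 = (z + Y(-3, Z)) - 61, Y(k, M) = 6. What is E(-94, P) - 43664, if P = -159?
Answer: -41738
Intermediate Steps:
E(Z, z) = 495 - 9*z (E(Z, z) = -9*((z + 6) - 61) = -9*((6 + z) - 61) = -9*(-55 + z) = 495 - 9*z)
E(-94, P) - 43664 = (495 - 9*(-159)) - 43664 = (495 + 1431) - 43664 = 1926 - 43664 = -41738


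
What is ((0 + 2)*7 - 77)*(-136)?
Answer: 8568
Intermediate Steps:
((0 + 2)*7 - 77)*(-136) = (2*7 - 77)*(-136) = (14 - 77)*(-136) = -63*(-136) = 8568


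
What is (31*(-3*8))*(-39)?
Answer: 29016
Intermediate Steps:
(31*(-3*8))*(-39) = (31*(-24))*(-39) = -744*(-39) = 29016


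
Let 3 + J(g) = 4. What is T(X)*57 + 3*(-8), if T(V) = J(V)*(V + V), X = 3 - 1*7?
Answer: -480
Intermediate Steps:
X = -4 (X = 3 - 7 = -4)
J(g) = 1 (J(g) = -3 + 4 = 1)
T(V) = 2*V (T(V) = 1*(V + V) = 1*(2*V) = 2*V)
T(X)*57 + 3*(-8) = (2*(-4))*57 + 3*(-8) = -8*57 - 24 = -456 - 24 = -480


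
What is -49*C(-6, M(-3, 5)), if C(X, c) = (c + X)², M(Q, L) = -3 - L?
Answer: -9604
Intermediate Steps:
C(X, c) = (X + c)²
-49*C(-6, M(-3, 5)) = -49*(-6 + (-3 - 1*5))² = -49*(-6 + (-3 - 5))² = -49*(-6 - 8)² = -49*(-14)² = -49*196 = -9604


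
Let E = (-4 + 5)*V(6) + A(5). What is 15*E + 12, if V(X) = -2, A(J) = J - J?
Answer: -18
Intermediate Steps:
A(J) = 0
E = -2 (E = (-4 + 5)*(-2) + 0 = 1*(-2) + 0 = -2 + 0 = -2)
15*E + 12 = 15*(-2) + 12 = -30 + 12 = -18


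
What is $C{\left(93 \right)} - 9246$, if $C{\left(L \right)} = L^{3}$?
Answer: $795111$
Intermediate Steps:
$C{\left(93 \right)} - 9246 = 93^{3} - 9246 = 804357 - 9246 = 795111$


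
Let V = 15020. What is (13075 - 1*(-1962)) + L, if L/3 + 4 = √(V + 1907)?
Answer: 15025 + 3*√16927 ≈ 15415.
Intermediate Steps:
L = -12 + 3*√16927 (L = -12 + 3*√(15020 + 1907) = -12 + 3*√16927 ≈ 378.31)
(13075 - 1*(-1962)) + L = (13075 - 1*(-1962)) + (-12 + 3*√16927) = (13075 + 1962) + (-12 + 3*√16927) = 15037 + (-12 + 3*√16927) = 15025 + 3*√16927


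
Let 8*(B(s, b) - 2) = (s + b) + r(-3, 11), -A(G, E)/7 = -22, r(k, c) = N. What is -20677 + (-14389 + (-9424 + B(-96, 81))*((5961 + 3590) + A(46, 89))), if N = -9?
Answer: -91504691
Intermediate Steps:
r(k, c) = -9
A(G, E) = 154 (A(G, E) = -7*(-22) = 154)
B(s, b) = 7/8 + b/8 + s/8 (B(s, b) = 2 + ((s + b) - 9)/8 = 2 + ((b + s) - 9)/8 = 2 + (-9 + b + s)/8 = 2 + (-9/8 + b/8 + s/8) = 7/8 + b/8 + s/8)
-20677 + (-14389 + (-9424 + B(-96, 81))*((5961 + 3590) + A(46, 89))) = -20677 + (-14389 + (-9424 + (7/8 + (⅛)*81 + (⅛)*(-96)))*((5961 + 3590) + 154)) = -20677 + (-14389 + (-9424 + (7/8 + 81/8 - 12))*(9551 + 154)) = -20677 + (-14389 + (-9424 - 1)*9705) = -20677 + (-14389 - 9425*9705) = -20677 + (-14389 - 91469625) = -20677 - 91484014 = -91504691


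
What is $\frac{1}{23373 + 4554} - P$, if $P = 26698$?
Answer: $- \frac{745595045}{27927} \approx -26698.0$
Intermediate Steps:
$\frac{1}{23373 + 4554} - P = \frac{1}{23373 + 4554} - 26698 = \frac{1}{27927} - 26698 = - \frac{745595045}{27927}$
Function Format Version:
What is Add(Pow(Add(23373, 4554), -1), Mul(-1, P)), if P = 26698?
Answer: Rational(-745595045, 27927) ≈ -26698.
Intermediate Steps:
Add(Pow(Add(23373, 4554), -1), Mul(-1, P)) = Add(Pow(Add(23373, 4554), -1), Mul(-1, 26698)) = Add(Pow(27927, -1), -26698) = Add(Rational(1, 27927), -26698) = Rational(-745595045, 27927)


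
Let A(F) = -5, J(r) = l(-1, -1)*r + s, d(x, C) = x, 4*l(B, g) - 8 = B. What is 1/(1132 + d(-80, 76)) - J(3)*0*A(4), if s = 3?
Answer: 1/1052 ≈ 0.00095057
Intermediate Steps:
l(B, g) = 2 + B/4
J(r) = 3 + 7*r/4 (J(r) = (2 + (¼)*(-1))*r + 3 = (2 - ¼)*r + 3 = 7*r/4 + 3 = 3 + 7*r/4)
1/(1132 + d(-80, 76)) - J(3)*0*A(4) = 1/(1132 - 80) - (3 + (7/4)*3)*0*(-5) = 1/1052 - (3 + 21/4)*0*(-5) = 1/1052 - (33/4)*0*(-5) = 1/1052 - 0*(-5) = 1/1052 - 1*0 = 1/1052 + 0 = 1/1052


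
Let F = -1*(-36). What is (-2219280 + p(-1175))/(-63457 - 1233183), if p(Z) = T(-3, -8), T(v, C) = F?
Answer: 554811/324160 ≈ 1.7115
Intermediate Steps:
F = 36
T(v, C) = 36
p(Z) = 36
(-2219280 + p(-1175))/(-63457 - 1233183) = (-2219280 + 36)/(-63457 - 1233183) = -2219244/(-1296640) = -2219244*(-1/1296640) = 554811/324160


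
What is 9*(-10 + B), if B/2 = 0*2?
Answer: -90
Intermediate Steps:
B = 0 (B = 2*(0*2) = 2*0 = 0)
9*(-10 + B) = 9*(-10 + 0) = 9*(-10) = -90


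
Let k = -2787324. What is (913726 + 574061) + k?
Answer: -1299537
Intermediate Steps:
(913726 + 574061) + k = (913726 + 574061) - 2787324 = 1487787 - 2787324 = -1299537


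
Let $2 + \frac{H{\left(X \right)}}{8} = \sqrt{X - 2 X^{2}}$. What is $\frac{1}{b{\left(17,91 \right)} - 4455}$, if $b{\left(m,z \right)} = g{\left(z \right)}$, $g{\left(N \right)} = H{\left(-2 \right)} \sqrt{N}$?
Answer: $- \frac{1}{4455 + 8 \sqrt{91} \left(2 - i \sqrt{10}\right)} \approx -0.00021644 - 1.1336 \cdot 10^{-5} i$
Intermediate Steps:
$H{\left(X \right)} = -16 + 8 \sqrt{X - 2 X^{2}}$
$g{\left(N \right)} = \sqrt{N} \left(-16 + 8 i \sqrt{10}\right)$ ($g{\left(N \right)} = \left(-16 + 8 \sqrt{- 2 \left(1 - -4\right)}\right) \sqrt{N} = \left(-16 + 8 \sqrt{- 2 \left(1 + 4\right)}\right) \sqrt{N} = \left(-16 + 8 \sqrt{\left(-2\right) 5}\right) \sqrt{N} = \left(-16 + 8 \sqrt{-10}\right) \sqrt{N} = \left(-16 + 8 i \sqrt{10}\right) \sqrt{N} = \sqrt{N} \left(-16 + 8 i \sqrt{10}\right)$)
$b{\left(m,z \right)} = 8 \sqrt{z} \left(-2 + i \sqrt{10}\right)$
$\frac{1}{b{\left(17,91 \right)} - 4455} = \frac{1}{8 \sqrt{91} \left(-2 + i \sqrt{10}\right) - 4455} = \frac{1}{-4455 + 8 \sqrt{91} \left(-2 + i \sqrt{10}\right)}$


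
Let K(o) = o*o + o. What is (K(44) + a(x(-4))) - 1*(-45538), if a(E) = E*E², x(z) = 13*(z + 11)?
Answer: 801089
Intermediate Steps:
K(o) = o + o² (K(o) = o² + o = o + o²)
x(z) = 143 + 13*z (x(z) = 13*(11 + z) = 143 + 13*z)
a(E) = E³
(K(44) + a(x(-4))) - 1*(-45538) = (44*(1 + 44) + (143 + 13*(-4))³) - 1*(-45538) = (44*45 + (143 - 52)³) + 45538 = (1980 + 91³) + 45538 = (1980 + 753571) + 45538 = 755551 + 45538 = 801089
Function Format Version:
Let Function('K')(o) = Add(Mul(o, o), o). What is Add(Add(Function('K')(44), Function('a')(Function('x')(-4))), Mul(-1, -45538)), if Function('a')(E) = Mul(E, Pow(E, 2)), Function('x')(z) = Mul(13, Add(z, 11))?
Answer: 801089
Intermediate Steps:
Function('K')(o) = Add(o, Pow(o, 2)) (Function('K')(o) = Add(Pow(o, 2), o) = Add(o, Pow(o, 2)))
Function('x')(z) = Add(143, Mul(13, z)) (Function('x')(z) = Mul(13, Add(11, z)) = Add(143, Mul(13, z)))
Function('a')(E) = Pow(E, 3)
Add(Add(Function('K')(44), Function('a')(Function('x')(-4))), Mul(-1, -45538)) = Add(Add(Mul(44, Add(1, 44)), Pow(Add(143, Mul(13, -4)), 3)), Mul(-1, -45538)) = Add(Add(Mul(44, 45), Pow(Add(143, -52), 3)), 45538) = Add(Add(1980, Pow(91, 3)), 45538) = Add(Add(1980, 753571), 45538) = Add(755551, 45538) = 801089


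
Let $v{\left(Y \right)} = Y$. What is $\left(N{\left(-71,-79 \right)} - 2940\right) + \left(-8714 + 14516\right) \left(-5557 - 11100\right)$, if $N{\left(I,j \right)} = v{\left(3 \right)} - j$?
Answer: $-96646772$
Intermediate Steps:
$N{\left(I,j \right)} = 3 - j$
$\left(N{\left(-71,-79 \right)} - 2940\right) + \left(-8714 + 14516\right) \left(-5557 - 11100\right) = \left(\left(3 - -79\right) - 2940\right) + \left(-8714 + 14516\right) \left(-5557 - 11100\right) = \left(\left(3 + 79\right) - 2940\right) + 5802 \left(-16657\right) = \left(82 - 2940\right) - 96643914 = -2858 - 96643914 = -96646772$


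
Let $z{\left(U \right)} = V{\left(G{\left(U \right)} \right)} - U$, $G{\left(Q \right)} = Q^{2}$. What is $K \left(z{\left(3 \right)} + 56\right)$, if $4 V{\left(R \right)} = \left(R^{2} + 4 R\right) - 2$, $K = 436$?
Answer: $35643$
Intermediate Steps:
$V{\left(R \right)} = - \frac{1}{2} + R + \frac{R^{2}}{4}$ ($V{\left(R \right)} = \frac{\left(R^{2} + 4 R\right) - 2}{4} = \frac{-2 + R^{2} + 4 R}{4} = - \frac{1}{2} + R + \frac{R^{2}}{4}$)
$z{\left(U \right)} = - \frac{1}{2} + U^{2} - U + \frac{U^{4}}{4}$ ($z{\left(U \right)} = \left(- \frac{1}{2} + U^{2} + \frac{\left(U^{2}\right)^{2}}{4}\right) - U = \left(- \frac{1}{2} + U^{2} + \frac{U^{4}}{4}\right) - U = - \frac{1}{2} + U^{2} - U + \frac{U^{4}}{4}$)
$K \left(z{\left(3 \right)} + 56\right) = 436 \left(\left(- \frac{1}{2} + 3^{2} - 3 + \frac{3^{4}}{4}\right) + 56\right) = 436 \left(\left(- \frac{1}{2} + 9 - 3 + \frac{1}{4} \cdot 81\right) + 56\right) = 436 \left(\left(- \frac{1}{2} + 9 - 3 + \frac{81}{4}\right) + 56\right) = 436 \left(\frac{103}{4} + 56\right) = 436 \cdot \frac{327}{4} = 35643$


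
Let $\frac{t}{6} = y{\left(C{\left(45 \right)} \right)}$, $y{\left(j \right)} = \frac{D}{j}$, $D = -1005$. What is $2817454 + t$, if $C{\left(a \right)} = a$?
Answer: $2817320$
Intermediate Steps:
$y{\left(j \right)} = - \frac{1005}{j}$
$t = -134$ ($t = 6 \left(- \frac{1005}{45}\right) = 6 \left(\left(-1005\right) \frac{1}{45}\right) = 6 \left(- \frac{67}{3}\right) = -134$)
$2817454 + t = 2817454 - 134 = 2817320$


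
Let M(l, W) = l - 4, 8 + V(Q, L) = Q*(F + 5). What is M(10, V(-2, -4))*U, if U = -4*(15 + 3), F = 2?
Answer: -432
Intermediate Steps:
V(Q, L) = -8 + 7*Q (V(Q, L) = -8 + Q*(2 + 5) = -8 + Q*7 = -8 + 7*Q)
U = -72 (U = -4*18 = -72)
M(l, W) = -4 + l
M(10, V(-2, -4))*U = (-4 + 10)*(-72) = 6*(-72) = -432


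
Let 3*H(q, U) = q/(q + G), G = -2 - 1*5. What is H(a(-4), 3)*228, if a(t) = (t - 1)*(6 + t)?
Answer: 760/17 ≈ 44.706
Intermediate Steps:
G = -7 (G = -2 - 5 = -7)
a(t) = (-1 + t)*(6 + t)
H(q, U) = q/(3*(-7 + q)) (H(q, U) = (q/(q - 7))/3 = (q/(-7 + q))/3 = q/(3*(-7 + q)))
H(a(-4), 3)*228 = ((-6 + (-4)**2 + 5*(-4))/(3*(-7 + (-6 + (-4)**2 + 5*(-4)))))*228 = ((-6 + 16 - 20)/(3*(-7 + (-6 + 16 - 20))))*228 = ((1/3)*(-10)/(-7 - 10))*228 = ((1/3)*(-10)/(-17))*228 = ((1/3)*(-10)*(-1/17))*228 = (10/51)*228 = 760/17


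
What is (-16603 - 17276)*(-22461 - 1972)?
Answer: 827765607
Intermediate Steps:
(-16603 - 17276)*(-22461 - 1972) = -33879*(-24433) = 827765607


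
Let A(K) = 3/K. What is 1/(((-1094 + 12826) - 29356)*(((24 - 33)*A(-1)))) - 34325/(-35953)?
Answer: 16333446647/17108163144 ≈ 0.95472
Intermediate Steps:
1/(((-1094 + 12826) - 29356)*(((24 - 33)*A(-1)))) - 34325/(-35953) = 1/(((-1094 + 12826) - 29356)*(((24 - 33)*(3/(-1))))) - 34325/(-35953) = 1/((11732 - 29356)*((-27*(-1)))) - 34325*(-1/35953) = 1/((-17624)*((-9*(-3)))) + 34325/35953 = -1/17624/27 + 34325/35953 = -1/17624*1/27 + 34325/35953 = -1/475848 + 34325/35953 = 16333446647/17108163144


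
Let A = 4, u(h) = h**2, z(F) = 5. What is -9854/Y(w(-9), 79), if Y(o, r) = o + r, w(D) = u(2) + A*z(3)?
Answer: -9854/103 ≈ -95.670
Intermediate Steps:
w(D) = 24 (w(D) = 2**2 + 4*5 = 4 + 20 = 24)
-9854/Y(w(-9), 79) = -9854/(24 + 79) = -9854/103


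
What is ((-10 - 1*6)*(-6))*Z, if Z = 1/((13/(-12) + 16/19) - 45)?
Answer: -21888/10315 ≈ -2.1220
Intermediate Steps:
Z = -228/10315 (Z = 1/((13*(-1/12) + 16*(1/19)) - 45) = 1/((-13/12 + 16/19) - 45) = 1/(-55/228 - 45) = 1/(-10315/228) = -228/10315 ≈ -0.022104)
((-10 - 1*6)*(-6))*Z = ((-10 - 1*6)*(-6))*(-228/10315) = ((-10 - 6)*(-6))*(-228/10315) = -16*(-6)*(-228/10315) = 96*(-228/10315) = -21888/10315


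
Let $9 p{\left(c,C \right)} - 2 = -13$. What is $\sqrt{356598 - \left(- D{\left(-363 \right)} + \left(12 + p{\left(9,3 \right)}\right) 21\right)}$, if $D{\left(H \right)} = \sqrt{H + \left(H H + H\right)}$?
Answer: $\frac{\sqrt{3207345 + 1881 \sqrt{3}}}{3} \approx 597.27$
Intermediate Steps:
$p{\left(c,C \right)} = - \frac{11}{9}$ ($p{\left(c,C \right)} = \frac{2}{9} + \frac{1}{9} \left(-13\right) = \frac{2}{9} - \frac{13}{9} = - \frac{11}{9}$)
$D{\left(H \right)} = \sqrt{H^{2} + 2 H}$ ($D{\left(H \right)} = \sqrt{H + \left(H^{2} + H\right)} = \sqrt{H + \left(H + H^{2}\right)} = \sqrt{H^{2} + 2 H}$)
$\sqrt{356598 - \left(- D{\left(-363 \right)} + \left(12 + p{\left(9,3 \right)}\right) 21\right)} = \sqrt{356598 - \left(- 209 \sqrt{3} + \left(12 - \frac{11}{9}\right) 21\right)} = \sqrt{356598 + \left(\sqrt{\left(-363\right) \left(-361\right)} - \frac{97}{9} \cdot 21\right)} = \sqrt{356598 + \left(\sqrt{131043} - \frac{679}{3}\right)} = \sqrt{356598 - \left(\frac{679}{3} - 209 \sqrt{3}\right)} = \sqrt{\frac{1069115}{3} + 209 \sqrt{3}}$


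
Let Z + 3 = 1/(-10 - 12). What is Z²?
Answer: 4489/484 ≈ 9.2748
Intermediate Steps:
Z = -67/22 (Z = -3 + 1/(-10 - 12) = -3 + 1/(-22) = -3 - 1/22 = -67/22 ≈ -3.0455)
Z² = (-67/22)² = 4489/484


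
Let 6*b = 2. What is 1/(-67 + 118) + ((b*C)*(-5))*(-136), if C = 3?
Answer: 34681/51 ≈ 680.02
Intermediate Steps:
b = ⅓ (b = (⅙)*2 = ⅓ ≈ 0.33333)
1/(-67 + 118) + ((b*C)*(-5))*(-136) = 1/(-67 + 118) + (((⅓)*3)*(-5))*(-136) = 1/51 + (1*(-5))*(-136) = 1/51 - 5*(-136) = 1/51 + 680 = 34681/51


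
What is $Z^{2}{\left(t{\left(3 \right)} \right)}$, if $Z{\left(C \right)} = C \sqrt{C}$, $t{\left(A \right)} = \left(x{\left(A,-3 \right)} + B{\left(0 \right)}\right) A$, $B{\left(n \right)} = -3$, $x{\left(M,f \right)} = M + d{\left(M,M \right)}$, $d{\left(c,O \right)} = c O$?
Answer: $19683$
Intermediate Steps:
$d{\left(c,O \right)} = O c$
$x{\left(M,f \right)} = M + M^{2}$ ($x{\left(M,f \right)} = M + M M = M + M^{2}$)
$t{\left(A \right)} = A \left(-3 + A \left(1 + A\right)\right)$ ($t{\left(A \right)} = \left(A \left(1 + A\right) - 3\right) A = \left(-3 + A \left(1 + A\right)\right) A = A \left(-3 + A \left(1 + A\right)\right)$)
$Z{\left(C \right)} = C^{\frac{3}{2}}$
$Z^{2}{\left(t{\left(3 \right)} \right)} = \left(\left(3 \left(-3 + 3 + 3^{2}\right)\right)^{\frac{3}{2}}\right)^{2} = \left(\left(3 \left(-3 + 3 + 9\right)\right)^{\frac{3}{2}}\right)^{2} = \left(\left(3 \cdot 9\right)^{\frac{3}{2}}\right)^{2} = \left(27^{\frac{3}{2}}\right)^{2} = \left(81 \sqrt{3}\right)^{2} = 19683$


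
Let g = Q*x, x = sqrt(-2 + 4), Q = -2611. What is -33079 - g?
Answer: -33079 + 2611*sqrt(2) ≈ -29387.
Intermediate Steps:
x = sqrt(2) ≈ 1.4142
g = -2611*sqrt(2) ≈ -3692.5
-33079 - g = -33079 - (-2611)*sqrt(2) = -33079 + 2611*sqrt(2)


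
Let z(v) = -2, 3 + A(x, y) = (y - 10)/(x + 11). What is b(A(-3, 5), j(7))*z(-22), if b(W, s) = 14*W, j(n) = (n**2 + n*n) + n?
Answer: 203/2 ≈ 101.50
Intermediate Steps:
A(x, y) = -3 + (-10 + y)/(11 + x) (A(x, y) = -3 + (y - 10)/(x + 11) = -3 + (-10 + y)/(11 + x))
j(n) = n + 2*n**2 (j(n) = (n**2 + n**2) + n = 2*n**2 + n = n + 2*n**2)
b(A(-3, 5), j(7))*z(-22) = (14*((-43 + 5 - 3*(-3))/(11 - 3)))*(-2) = (14*((-43 + 5 + 9)/8))*(-2) = (14*((1/8)*(-29)))*(-2) = (14*(-29/8))*(-2) = -203/4*(-2) = 203/2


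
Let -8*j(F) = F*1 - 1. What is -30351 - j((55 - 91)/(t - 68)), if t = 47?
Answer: -1699651/56 ≈ -30351.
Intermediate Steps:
j(F) = ⅛ - F/8 (j(F) = -(F*1 - 1)/8 = -(F - 1)/8 = -(-1 + F)/8 = ⅛ - F/8)
-30351 - j((55 - 91)/(t - 68)) = -30351 - (⅛ - (55 - 91)/(8*(47 - 68))) = -30351 - (⅛ - (-9)/(2*(-21))) = -30351 - (⅛ - (-9)*(-1)/(2*21)) = -30351 - (⅛ - ⅛*12/7) = -30351 - (⅛ - 3/14) = -30351 - 1*(-5/56) = -30351 + 5/56 = -1699651/56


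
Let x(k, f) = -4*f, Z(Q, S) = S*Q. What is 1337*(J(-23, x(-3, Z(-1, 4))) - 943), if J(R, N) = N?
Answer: -1239399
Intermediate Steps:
Z(Q, S) = Q*S
1337*(J(-23, x(-3, Z(-1, 4))) - 943) = 1337*(-(-4)*4 - 943) = 1337*(-4*(-4) - 943) = 1337*(16 - 943) = 1337*(-927) = -1239399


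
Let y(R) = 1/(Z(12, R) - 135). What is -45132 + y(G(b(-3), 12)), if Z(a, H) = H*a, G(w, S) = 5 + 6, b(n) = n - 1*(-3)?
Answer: -135397/3 ≈ -45132.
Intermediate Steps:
b(n) = 3 + n (b(n) = n + 3 = 3 + n)
G(w, S) = 11
y(R) = 1/(-135 + 12*R) (y(R) = 1/(R*12 - 135) = 1/(12*R - 135) = 1/(-135 + 12*R))
-45132 + y(G(b(-3), 12)) = -45132 + 1/(3*(-45 + 4*11)) = -45132 + 1/(3*(-45 + 44)) = -45132 + (⅓)/(-1) = -45132 + (⅓)*(-1) = -45132 - ⅓ = -135397/3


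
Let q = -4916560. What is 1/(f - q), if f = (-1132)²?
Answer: 1/6197984 ≈ 1.6134e-7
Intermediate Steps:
f = 1281424
1/(f - q) = 1/(1281424 - 1*(-4916560)) = 1/(1281424 + 4916560) = 1/6197984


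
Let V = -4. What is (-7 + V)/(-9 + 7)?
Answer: 11/2 ≈ 5.5000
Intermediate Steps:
(-7 + V)/(-9 + 7) = (-7 - 4)/(-9 + 7) = -11/(-2) = -½*(-11) = 11/2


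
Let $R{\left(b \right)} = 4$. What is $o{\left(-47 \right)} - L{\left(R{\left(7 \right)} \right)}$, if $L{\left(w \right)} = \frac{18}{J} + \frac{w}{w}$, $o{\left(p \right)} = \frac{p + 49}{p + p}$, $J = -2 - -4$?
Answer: $- \frac{471}{47} \approx -10.021$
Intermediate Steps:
$J = 2$ ($J = -2 + 4 = 2$)
$o{\left(p \right)} = \frac{49 + p}{2 p}$
$L{\left(w \right)} = 10$ ($L{\left(w \right)} = \frac{18}{2} + \frac{w}{w} = 18 \cdot \frac{1}{2} + 1 = 9 + 1 = 10$)
$o{\left(-47 \right)} - L{\left(R{\left(7 \right)} \right)} = \frac{49 - 47}{2 \left(-47\right)} - 10 = \frac{1}{2} \left(- \frac{1}{47}\right) 2 - 10 = - \frac{1}{47} - 10 = - \frac{471}{47}$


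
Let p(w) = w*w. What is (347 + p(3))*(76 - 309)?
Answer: -82948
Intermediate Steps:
p(w) = w²
(347 + p(3))*(76 - 309) = (347 + 3²)*(76 - 309) = (347 + 9)*(-233) = 356*(-233) = -82948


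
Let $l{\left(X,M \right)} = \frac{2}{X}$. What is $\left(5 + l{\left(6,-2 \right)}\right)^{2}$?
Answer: $\frac{256}{9} \approx 28.444$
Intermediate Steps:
$\left(5 + l{\left(6,-2 \right)}\right)^{2} = \left(5 + \frac{2}{6}\right)^{2} = \left(5 + 2 \cdot \frac{1}{6}\right)^{2} = \left(5 + \frac{1}{3}\right)^{2} = \left(\frac{16}{3}\right)^{2} = \frac{256}{9}$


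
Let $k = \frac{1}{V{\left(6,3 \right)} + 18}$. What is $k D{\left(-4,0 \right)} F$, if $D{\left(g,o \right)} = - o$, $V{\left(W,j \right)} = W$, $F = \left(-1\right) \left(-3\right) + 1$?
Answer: $0$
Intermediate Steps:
$F = 4$ ($F = 3 + 1 = 4$)
$k = \frac{1}{24}$ ($k = \frac{1}{6 + 18} = \frac{1}{24} \approx 0.041667$)
$k D{\left(-4,0 \right)} F = \frac{\left(-1\right) 0}{24} \cdot 4 = \frac{1}{24} \cdot 0 \cdot 4 = 0 \cdot 4 = 0$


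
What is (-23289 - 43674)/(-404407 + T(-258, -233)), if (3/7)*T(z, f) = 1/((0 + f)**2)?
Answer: 10906062921/65864554862 ≈ 0.16558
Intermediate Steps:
T(z, f) = 7/(3*f**2) (T(z, f) = 7/(3*((0 + f)**2)) = 7/(3*(f**2)) = 7/(3*f**2))
(-23289 - 43674)/(-404407 + T(-258, -233)) = (-23289 - 43674)/(-404407 + (7/3)/(-233)**2) = -66963/(-404407 + (7/3)*(1/54289)) = -66963/(-404407 + 7/162867) = -66963/(-65864554862/162867) = -66963*(-162867/65864554862) = 10906062921/65864554862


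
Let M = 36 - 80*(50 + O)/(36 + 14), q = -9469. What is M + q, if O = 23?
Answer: -47749/5 ≈ -9549.8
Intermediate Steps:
M = -404/5 (M = 36 - 80*(50 + 23)/(36 + 14) = 36 - 5840/50 = 36 - 80*73/50 = 36 - 584/5 = -404/5 ≈ -80.800)
M + q = -404/5 - 9469 = -47749/5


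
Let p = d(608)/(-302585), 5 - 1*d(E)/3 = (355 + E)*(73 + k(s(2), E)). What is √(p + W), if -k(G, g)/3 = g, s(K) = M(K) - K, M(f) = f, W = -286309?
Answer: I*√26215319112978115/302585 ≈ 535.09*I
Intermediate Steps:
s(K) = 0 (s(K) = K - K = 0)
k(G, g) = -3*g
d(E) = 15 - 3*(73 - 3*E)*(355 + E) (d(E) = 15 - 3*(355 + E)*(73 - 3*E) = 15 - 3*(73 - 3*E)*(355 + E))
p = -5058654/302585 (p = (-77730 + 9*608² + 2976*608)/(-302585) = (-77730 + 9*369664 + 1809408)*(-1/302585) = (-77730 + 3326976 + 1809408)*(-1/302585) = 5058654*(-1/302585) = -5058654/302585 ≈ -16.718)
√(p + W) = √(-5058654/302585 - 286309) = √(-86637867419/302585) = I*√26215319112978115/302585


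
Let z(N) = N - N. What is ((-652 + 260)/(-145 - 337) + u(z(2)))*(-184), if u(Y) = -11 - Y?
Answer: 451720/241 ≈ 1874.4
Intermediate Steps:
z(N) = 0
((-652 + 260)/(-145 - 337) + u(z(2)))*(-184) = ((-652 + 260)/(-145 - 337) + (-11 - 1*0))*(-184) = (-392/(-482) + (-11 + 0))*(-184) = (-392*(-1/482) - 11)*(-184) = (196/241 - 11)*(-184) = -2455/241*(-184) = 451720/241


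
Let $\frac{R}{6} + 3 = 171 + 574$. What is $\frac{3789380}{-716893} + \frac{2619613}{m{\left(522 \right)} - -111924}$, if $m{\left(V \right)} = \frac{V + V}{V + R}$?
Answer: $\frac{1205248994882461}{66517038876810} \approx 18.119$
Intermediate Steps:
$R = 4452$ ($R = -18 + 6 \left(171 + 574\right) = -18 + 6 \cdot 745 = -18 + 4470 = 4452$)
$m{\left(V \right)} = \frac{2 V}{4452 + V}$ ($m{\left(V \right)} = \frac{V + V}{V + 4452} = \frac{2 V}{4452 + V}$)
$\frac{3789380}{-716893} + \frac{2619613}{m{\left(522 \right)} - -111924} = \frac{3789380}{-716893} + \frac{2619613}{2 \cdot 522 \frac{1}{4452 + 522} - -111924} = 3789380 \left(- \frac{1}{716893}\right) + \frac{2619613}{2 \cdot 522 \cdot \frac{1}{4974} + 111924} = - \frac{3789380}{716893} + \frac{2619613}{2 \cdot 522 \cdot \frac{1}{4974} + 111924} = - \frac{3789380}{716893} + \frac{2619613}{\frac{174}{829} + 111924} = - \frac{3789380}{716893} + \frac{2619613}{\frac{92785170}{829}} = - \frac{3789380}{716893} + 2619613 \cdot \frac{829}{92785170} = - \frac{3789380}{716893} + \frac{2171659177}{92785170} = \frac{1205248994882461}{66517038876810}$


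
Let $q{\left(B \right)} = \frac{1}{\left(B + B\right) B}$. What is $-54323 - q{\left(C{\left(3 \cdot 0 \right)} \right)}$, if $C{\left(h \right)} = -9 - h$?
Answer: $- \frac{8800327}{162} \approx -54323.0$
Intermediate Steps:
$q{\left(B \right)} = \frac{1}{2 B^{2}}$ ($q{\left(B \right)} = \frac{1}{2 B B} = \frac{\frac{1}{2} \frac{1}{B}}{B} = \frac{1}{2 B^{2}}$)
$-54323 - q{\left(C{\left(3 \cdot 0 \right)} \right)} = -54323 - \frac{1}{2 \left(-9 - 3 \cdot 0\right)^{2}} = -54323 - \frac{1}{2 \left(-9 - 0\right)^{2}} = -54323 - \frac{1}{2 \left(-9 + 0\right)^{2}} = -54323 - \frac{1}{2 \cdot 81} = -54323 - \frac{1}{2} \cdot \frac{1}{81} = -54323 - \frac{1}{162} = - \frac{8800327}{162}$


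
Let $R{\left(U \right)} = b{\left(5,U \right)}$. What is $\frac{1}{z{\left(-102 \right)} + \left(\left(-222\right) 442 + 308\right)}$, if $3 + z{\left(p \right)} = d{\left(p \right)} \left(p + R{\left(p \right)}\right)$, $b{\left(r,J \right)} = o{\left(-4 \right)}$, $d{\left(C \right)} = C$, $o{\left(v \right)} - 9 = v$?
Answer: $- \frac{1}{87925} \approx -1.1373 \cdot 10^{-5}$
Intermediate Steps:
$o{\left(v \right)} = 9 + v$
$b{\left(r,J \right)} = 5$ ($b{\left(r,J \right)} = 9 - 4 = 5$)
$R{\left(U \right)} = 5$
$z{\left(p \right)} = -3 + p \left(5 + p\right)$ ($z{\left(p \right)} = -3 + p \left(p + 5\right) = -3 + p \left(5 + p\right)$)
$\frac{1}{z{\left(-102 \right)} + \left(\left(-222\right) 442 + 308\right)} = \frac{1}{\left(-3 + \left(-102\right)^{2} + 5 \left(-102\right)\right) + \left(\left(-222\right) 442 + 308\right)} = \frac{1}{\left(-3 + 10404 - 510\right) + \left(-98124 + 308\right)} = \frac{1}{9891 - 97816} = \frac{1}{-87925} = - \frac{1}{87925}$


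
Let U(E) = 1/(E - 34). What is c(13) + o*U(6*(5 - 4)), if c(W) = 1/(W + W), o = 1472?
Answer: -9561/182 ≈ -52.533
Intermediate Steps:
U(E) = 1/(-34 + E)
c(W) = 1/(2*W)
c(13) + o*U(6*(5 - 4)) = (½)/13 + 1472/(-34 + 6*(5 - 4)) = (½)*(1/13) + 1472/(-34 + 6*1) = 1/26 + 1472/(-34 + 6) = 1/26 + 1472/(-28) = 1/26 + 1472*(-1/28) = 1/26 - 368/7 = -9561/182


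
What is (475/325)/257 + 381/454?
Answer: 1281547/1516814 ≈ 0.84489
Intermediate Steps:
(475/325)/257 + 381/454 = (475*(1/325))*(1/257) + 381*(1/454) = (19/13)*(1/257) + 381/454 = 19/3341 + 381/454 = 1281547/1516814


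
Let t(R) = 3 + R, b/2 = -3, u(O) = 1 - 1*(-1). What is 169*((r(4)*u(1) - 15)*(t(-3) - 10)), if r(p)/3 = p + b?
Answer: 45630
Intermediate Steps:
u(O) = 2 (u(O) = 1 + 1 = 2)
b = -6 (b = 2*(-3) = -6)
r(p) = -18 + 3*p (r(p) = 3*(p - 6) = 3*(-6 + p) = -18 + 3*p)
169*((r(4)*u(1) - 15)*(t(-3) - 10)) = 169*(((-18 + 3*4)*2 - 15)*((3 - 3) - 10)) = 169*(((-18 + 12)*2 - 15)*(0 - 10)) = 169*((-6*2 - 15)*(-10)) = 169*((-12 - 15)*(-10)) = 169*(-27*(-10)) = 169*270 = 45630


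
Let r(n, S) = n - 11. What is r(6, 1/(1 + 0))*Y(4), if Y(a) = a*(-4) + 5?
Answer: 55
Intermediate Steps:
r(n, S) = -11 + n
Y(a) = 5 - 4*a (Y(a) = -4*a + 5 = 5 - 4*a)
r(6, 1/(1 + 0))*Y(4) = (-11 + 6)*(5 - 4*4) = -5*(5 - 16) = -5*(-11) = 55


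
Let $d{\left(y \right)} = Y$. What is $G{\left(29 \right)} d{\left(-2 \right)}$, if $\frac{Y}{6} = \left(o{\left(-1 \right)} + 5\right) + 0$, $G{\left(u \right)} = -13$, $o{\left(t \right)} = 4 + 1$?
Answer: $-780$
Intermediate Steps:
$o{\left(t \right)} = 5$
$Y = 60$ ($Y = 6 \left(\left(5 + 5\right) + 0\right) = 6 \left(10 + 0\right) = 6 \cdot 10 = 60$)
$d{\left(y \right)} = 60$
$G{\left(29 \right)} d{\left(-2 \right)} = \left(-13\right) 60 = -780$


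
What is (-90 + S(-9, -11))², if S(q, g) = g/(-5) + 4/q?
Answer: 15768841/2025 ≈ 7787.1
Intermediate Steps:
S(q, g) = 4/q - g/5 (S(q, g) = g*(-⅕) + 4/q = -g/5 + 4/q = 4/q - g/5)
(-90 + S(-9, -11))² = (-90 + (4/(-9) - ⅕*(-11)))² = (-90 + (4*(-⅑) + 11/5))² = (-90 + (-4/9 + 11/5))² = (-90 + 79/45)² = (-3971/45)² = 15768841/2025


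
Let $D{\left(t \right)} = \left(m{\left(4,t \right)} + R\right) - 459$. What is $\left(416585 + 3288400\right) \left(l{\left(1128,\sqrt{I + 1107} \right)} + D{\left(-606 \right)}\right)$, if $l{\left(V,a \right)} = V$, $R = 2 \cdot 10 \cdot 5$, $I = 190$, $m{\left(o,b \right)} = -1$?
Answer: $2845428480$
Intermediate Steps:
$R = 100$ ($R = 20 \cdot 5 = 100$)
$D{\left(t \right)} = -360$ ($D{\left(t \right)} = \left(-1 + 100\right) - 459 = 99 - 459 = -360$)
$\left(416585 + 3288400\right) \left(l{\left(1128,\sqrt{I + 1107} \right)} + D{\left(-606 \right)}\right) = \left(416585 + 3288400\right) \left(1128 - 360\right) = 3704985 \cdot 768 = 2845428480$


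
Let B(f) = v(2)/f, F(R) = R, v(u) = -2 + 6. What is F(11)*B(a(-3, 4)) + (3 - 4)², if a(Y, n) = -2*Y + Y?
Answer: 47/3 ≈ 15.667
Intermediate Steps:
v(u) = 4
a(Y, n) = -Y
B(f) = 4/f
F(11)*B(a(-3, 4)) + (3 - 4)² = 11*(4/((-1*(-3)))) + (3 - 4)² = 11*(4/3) + (-1)² = 11*(4*(⅓)) + 1 = 11*(4/3) + 1 = 44/3 + 1 = 47/3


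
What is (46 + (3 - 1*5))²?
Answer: 1936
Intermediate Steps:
(46 + (3 - 1*5))² = (46 + (3 - 5))² = (46 - 2)² = 44² = 1936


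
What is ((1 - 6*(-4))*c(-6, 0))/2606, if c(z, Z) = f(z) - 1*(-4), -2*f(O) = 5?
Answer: 75/5212 ≈ 0.014390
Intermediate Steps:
f(O) = -5/2 (f(O) = -½*5 = -5/2)
c(z, Z) = 3/2 (c(z, Z) = -5/2 - 1*(-4) = -5/2 + 4 = 3/2)
((1 - 6*(-4))*c(-6, 0))/2606 = ((1 - 6*(-4))*(3/2))/2606 = ((1 + 24)*(3/2))*(1/2606) = (25*(3/2))*(1/2606) = (75/2)*(1/2606) = 75/5212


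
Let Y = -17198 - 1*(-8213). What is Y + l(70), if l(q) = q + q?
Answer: -8845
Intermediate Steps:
l(q) = 2*q
Y = -8985 (Y = -17198 + 8213 = -8985)
Y + l(70) = -8985 + 2*70 = -8985 + 140 = -8845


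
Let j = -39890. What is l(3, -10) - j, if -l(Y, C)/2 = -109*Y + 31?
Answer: 40482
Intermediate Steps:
l(Y, C) = -62 + 218*Y (l(Y, C) = -2*(-109*Y + 31) = -2*(31 - 109*Y) = -62 + 218*Y)
l(3, -10) - j = (-62 + 218*3) - 1*(-39890) = (-62 + 654) + 39890 = 592 + 39890 = 40482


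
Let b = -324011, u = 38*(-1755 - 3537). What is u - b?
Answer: 122915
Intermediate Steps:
u = -201096 (u = 38*(-5292) = -201096)
u - b = -201096 - 1*(-324011) = -201096 + 324011 = 122915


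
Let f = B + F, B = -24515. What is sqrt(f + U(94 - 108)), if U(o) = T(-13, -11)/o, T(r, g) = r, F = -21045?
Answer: I*sqrt(8929578)/14 ≈ 213.45*I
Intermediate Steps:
f = -45560 (f = -24515 - 21045 = -45560)
U(o) = -13/o
sqrt(f + U(94 - 108)) = sqrt(-45560 - 13/(94 - 108)) = sqrt(-45560 - 13/(-14)) = sqrt(-45560 - 13*(-1/14)) = sqrt(-45560 + 13/14) = sqrt(-637827/14) = I*sqrt(8929578)/14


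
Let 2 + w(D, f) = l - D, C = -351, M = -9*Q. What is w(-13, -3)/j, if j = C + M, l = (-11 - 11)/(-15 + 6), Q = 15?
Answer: -121/4374 ≈ -0.027663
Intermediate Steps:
l = 22/9 (l = -22/(-9) = -22*(-⅑) = 22/9 ≈ 2.4444)
M = -135 (M = -9*15 = -135)
w(D, f) = 4/9 - D (w(D, f) = -2 + (22/9 - D) = 4/9 - D)
j = -486 (j = -351 - 135 = -486)
w(-13, -3)/j = (4/9 - 1*(-13))/(-486) = (4/9 + 13)*(-1/486) = (121/9)*(-1/486) = -121/4374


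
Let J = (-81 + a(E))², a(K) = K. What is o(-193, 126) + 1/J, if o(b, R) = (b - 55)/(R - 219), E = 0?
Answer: 17497/6561 ≈ 2.6668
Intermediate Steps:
o(b, R) = (-55 + b)/(-219 + R)
J = 6561 (J = (-81 + 0)² = (-81)² = 6561)
o(-193, 126) + 1/J = (-55 - 193)/(-219 + 126) + 1/6561 = -248/(-93) + 1/6561 = -1/93*(-248) + 1/6561 = 8/3 + 1/6561 = 17497/6561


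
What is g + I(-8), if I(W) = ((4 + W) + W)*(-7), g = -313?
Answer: -229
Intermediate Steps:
I(W) = -28 - 14*W (I(W) = (4 + 2*W)*(-7) = -28 - 14*W)
g + I(-8) = -313 + (-28 - 14*(-8)) = -313 + (-28 + 112) = -313 + 84 = -229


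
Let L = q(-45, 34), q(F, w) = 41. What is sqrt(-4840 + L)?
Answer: I*sqrt(4799) ≈ 69.275*I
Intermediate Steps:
L = 41
sqrt(-4840 + L) = sqrt(-4840 + 41) = sqrt(-4799) = I*sqrt(4799)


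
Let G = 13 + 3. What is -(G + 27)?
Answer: -43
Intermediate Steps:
G = 16
-(G + 27) = -(16 + 27) = -1*43 = -43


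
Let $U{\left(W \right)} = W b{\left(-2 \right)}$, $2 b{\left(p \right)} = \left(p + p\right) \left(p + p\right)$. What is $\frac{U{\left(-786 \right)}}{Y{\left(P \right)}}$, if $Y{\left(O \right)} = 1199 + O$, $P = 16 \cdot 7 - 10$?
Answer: $- \frac{6288}{1301} \approx -4.8332$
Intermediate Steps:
$b{\left(p \right)} = 2 p^{2}$ ($b{\left(p \right)} = \frac{\left(p + p\right) \left(p + p\right)}{2} = \frac{2 p 2 p}{2} = \frac{4 p^{2}}{2} = 2 p^{2}$)
$P = 102$ ($P = 112 - 10 = 102$)
$U{\left(W \right)} = 8 W$ ($U{\left(W \right)} = W 2 \left(-2\right)^{2} = W 2 \cdot 4 = W 8 = 8 W$)
$\frac{U{\left(-786 \right)}}{Y{\left(P \right)}} = \frac{8 \left(-786\right)}{1199 + 102} = - \frac{6288}{1301}$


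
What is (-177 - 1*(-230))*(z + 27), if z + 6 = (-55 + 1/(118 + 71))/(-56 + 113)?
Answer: 11439467/10773 ≈ 1061.9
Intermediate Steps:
z = -75032/10773 (z = -6 + (-55 + 1/(118 + 71))/(-56 + 113) = -6 + (-55 + 1/189)/57 = -6 + (-55 + 1/189)*(1/57) = -6 - 10394/189*1/57 = -6 - 10394/10773 = -75032/10773 ≈ -6.9648)
(-177 - 1*(-230))*(z + 27) = (-177 - 1*(-230))*(-75032/10773 + 27) = (-177 + 230)*(215839/10773) = 53*(215839/10773) = 11439467/10773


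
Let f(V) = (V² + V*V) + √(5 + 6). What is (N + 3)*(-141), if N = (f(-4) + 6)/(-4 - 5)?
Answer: 517/3 + 47*√11/3 ≈ 224.29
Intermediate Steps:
f(V) = √11 + 2*V² (f(V) = (V² + V²) + √11 = 2*V² + √11 = √11 + 2*V²)
N = -38/9 - √11/9 (N = ((√11 + 2*(-4)²) + 6)/(-4 - 5) = ((√11 + 2*16) + 6)/(-9) = -((√11 + 32) + 6)/9 = -((32 + √11) + 6)/9 = -(38 + √11)/9 = -38/9 - √11/9 ≈ -4.5907)
(N + 3)*(-141) = ((-38/9 - √11/9) + 3)*(-141) = (-11/9 - √11/9)*(-141) = 517/3 + 47*√11/3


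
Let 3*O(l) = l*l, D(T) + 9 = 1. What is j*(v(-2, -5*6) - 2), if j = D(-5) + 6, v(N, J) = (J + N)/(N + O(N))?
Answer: -92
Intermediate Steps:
D(T) = -8 (D(T) = -9 + 1 = -8)
O(l) = l²/3 (O(l) = (l*l)/3 = l²/3)
v(N, J) = (J + N)/(N + N²/3)
j = -2 (j = -8 + 6 = -2)
j*(v(-2, -5*6) - 2) = -2*(3*(-5*6 - 2)/(-2*(3 - 2)) - 2) = -2*(3*(-½)*(-30 - 2)/1 - 2) = -2*(3*(-½)*1*(-32) - 2) = -2*(48 - 2) = -2*46 = -92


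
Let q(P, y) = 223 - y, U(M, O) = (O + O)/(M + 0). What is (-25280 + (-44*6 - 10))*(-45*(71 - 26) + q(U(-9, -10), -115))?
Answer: 43109598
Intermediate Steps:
U(M, O) = 2*O/M (U(M, O) = (2*O)/M = 2*O/M)
(-25280 + (-44*6 - 10))*(-45*(71 - 26) + q(U(-9, -10), -115)) = (-25280 + (-44*6 - 10))*(-45*(71 - 26) + (223 - 1*(-115))) = (-25280 + (-264 - 10))*(-45*45 + (223 + 115)) = (-25280 - 274)*(-2025 + 338) = -25554*(-1687) = 43109598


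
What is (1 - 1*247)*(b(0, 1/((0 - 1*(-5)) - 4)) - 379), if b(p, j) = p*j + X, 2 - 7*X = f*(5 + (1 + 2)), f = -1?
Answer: 650178/7 ≈ 92883.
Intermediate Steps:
X = 10/7 (X = 2/7 - (-1)*(5 + (1 + 2))/7 = 2/7 - (-1)*(5 + 3)/7 = 2/7 - (-1)*8/7 = 2/7 - ⅐*(-8) = 2/7 + 8/7 = 10/7 ≈ 1.4286)
b(p, j) = 10/7 + j*p (b(p, j) = p*j + 10/7 = j*p + 10/7 = 10/7 + j*p)
(1 - 1*247)*(b(0, 1/((0 - 1*(-5)) - 4)) - 379) = (1 - 1*247)*((10/7 + 0/((0 - 1*(-5)) - 4)) - 379) = (1 - 247)*((10/7 + 0/((0 + 5) - 4)) - 379) = -246*((10/7 + 0/(5 - 4)) - 379) = -246*((10/7 + 0/1) - 379) = -246*((10/7 + 1*0) - 379) = -246*((10/7 + 0) - 379) = -246*(10/7 - 379) = -246*(-2643/7) = 650178/7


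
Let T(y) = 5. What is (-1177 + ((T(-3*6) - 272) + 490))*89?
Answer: -84906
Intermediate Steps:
(-1177 + ((T(-3*6) - 272) + 490))*89 = (-1177 + ((5 - 272) + 490))*89 = (-1177 + (-267 + 490))*89 = (-1177 + 223)*89 = -954*89 = -84906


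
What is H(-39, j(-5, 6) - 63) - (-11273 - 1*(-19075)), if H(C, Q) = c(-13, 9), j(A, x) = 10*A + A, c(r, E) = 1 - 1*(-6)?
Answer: -7795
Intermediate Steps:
c(r, E) = 7 (c(r, E) = 1 + 6 = 7)
j(A, x) = 11*A
H(C, Q) = 7
H(-39, j(-5, 6) - 63) - (-11273 - 1*(-19075)) = 7 - (-11273 - 1*(-19075)) = 7 - (-11273 + 19075) = 7 - 1*7802 = 7 - 7802 = -7795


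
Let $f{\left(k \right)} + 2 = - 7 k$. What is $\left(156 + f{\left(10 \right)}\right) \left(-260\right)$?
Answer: $-21840$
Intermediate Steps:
$f{\left(k \right)} = -2 - 7 k$
$\left(156 + f{\left(10 \right)}\right) \left(-260\right) = \left(156 - 72\right) \left(-260\right) = 84 \left(-260\right) = -21840$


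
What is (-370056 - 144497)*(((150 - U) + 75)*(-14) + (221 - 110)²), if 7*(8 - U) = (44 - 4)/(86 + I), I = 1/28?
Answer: -11505665958371/2409 ≈ -4.7761e+9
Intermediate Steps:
I = 1/28 ≈ 0.035714
U = 19112/2409 (U = 8 - (44 - 4)/(7*(86 + 1/28)) = 8 - 40/(7*2409/28) = 8 - 40*28/(7*2409) = 8 - ⅐*1120/2409 = 8 - 160/2409 = 19112/2409 ≈ 7.9336)
(-370056 - 144497)*(((150 - U) + 75)*(-14) + (221 - 110)²) = (-370056 - 144497)*(((150 - 1*19112/2409) + 75)*(-14) + (221 - 110)²) = -514553*(((150 - 19112/2409) + 75)*(-14) + 111²) = -514553*((342238/2409 + 75)*(-14) + 12321) = -514553*((522913/2409)*(-14) + 12321) = -514553*(-7320782/2409 + 12321) = -514553*22360507/2409 = -11505665958371/2409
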